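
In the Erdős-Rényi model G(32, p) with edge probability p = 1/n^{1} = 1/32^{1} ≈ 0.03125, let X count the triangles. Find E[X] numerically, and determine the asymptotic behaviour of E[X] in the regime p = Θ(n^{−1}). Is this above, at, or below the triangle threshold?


Number of potential triangles: C(32, 3) = 4960.
Each occurs with probability p³ ≈ (0.03125)³ ≈ 3.051758e-05.
By linearity: E[X] = C(32, 3)·p³ ≈ 4960 · 3.051758e-05 ≈ 0.1514.
Here α = 1, so p = 1/n is exactly at the triangle threshold p ~ 1/n. Asymptotically E[X] → c³/6 = 1³/6 = 1/6 ≈ 0.1667, a bounded constant. In this regime the triangle count is asymptotically Poisson(c³/6).

E[X] ≈ 0.1514; in regime p = Θ(1/n^{1}) E[X] stays bounded (at the triangle threshold p ~ 1/n).


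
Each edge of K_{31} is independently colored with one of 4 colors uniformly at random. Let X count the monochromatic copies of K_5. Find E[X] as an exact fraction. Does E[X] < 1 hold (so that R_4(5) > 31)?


E[X] = C(31, 5) · 4^{1 − 10} = 169911 · 4^{−9} = 169911/262144.
As a reduced fraction: E[X] = 169911/262144 ≈ 0.648.
Is E[X] < 1? YES.
Since E[X] < 1, there exists a 4-coloring of K_{31} with no monochromatic K_5; hence R_4(5) > 31.

E[X] = 169911/262144 ≈ 0.648; E[X] < 1, so R_4(5) > 31.


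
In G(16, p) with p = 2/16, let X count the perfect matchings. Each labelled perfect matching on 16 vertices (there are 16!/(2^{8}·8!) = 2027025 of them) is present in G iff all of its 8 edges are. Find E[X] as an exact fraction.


K_16 has 16!/(2^{8}·8!) = 2027025 labelled perfect matchings.
For each such perfect matching H, let X_H = 1 if all 8 edges of H are present in G. Then P[X_H = 1] = p^{8} = (1/8)^{8} = 1/16777216.
By linearity: E[X] = Σ_H E[X_H] = 2027025 · p^{8} = 2027025 · 1/16777216 = 2027025/16777216.
Numerically: E[X] ≈ 0.1208.

E[X] = 2027025 · (1/8)^{8} = 2027025/16777216 ≈ 0.1208.


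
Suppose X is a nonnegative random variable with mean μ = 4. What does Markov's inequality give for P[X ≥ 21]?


μ = E[X] = 4, a = 21.
Markov: P[X ≥ 21] ≤ μ/a = (4)/21 = 4/21.
Numerically: ≈ 0.19048.
(Since a = 21 > μ = 4.00000, the bound 4/21 is < 1 and informative.)

P[X ≥ 21] ≤ 4/21 ≈ 0.19048.


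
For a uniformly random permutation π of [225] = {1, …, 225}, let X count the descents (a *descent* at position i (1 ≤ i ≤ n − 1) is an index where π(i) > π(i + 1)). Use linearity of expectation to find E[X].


Write X = Σ X_I over i = 1, …, 224, with X_I the indicator of one descent.
There are 224 indicators.
For each fixed i, the pair (π(i), π(i+1)) is a uniformly random ordered pair of distinct values from {1, …, 225}; by symmetry P[π(i) > π(i+1)] = 1/2.
By linearity: E[X] = 224 · (1/2) = (225 − 1) · (1/2) = 112 ≈ 112.0000.

E[X] = 112 = 112.0000.


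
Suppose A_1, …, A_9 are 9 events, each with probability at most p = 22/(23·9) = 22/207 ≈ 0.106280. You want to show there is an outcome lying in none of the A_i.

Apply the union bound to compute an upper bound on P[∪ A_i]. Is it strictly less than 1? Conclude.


Union bound: P[∪_{i=1}^{9} A_i] ≤ Σ_i P[A_i] ≤ 9·p = 9·(22/207) = 22/23.
Numerically: 22/23 ≈ 0.956522.
Is 22/23 < 1? YES.
Since P[∪ A_i] ≤ 22/23 < 1, the complement has P[∩ A_i^c] ≥ 1 − 22/23 = 1/23 > 0, so some outcome avoids every A_i.

9·p = 22/23 ≈ 0.956522; existence CERTIFIED by the union bound.


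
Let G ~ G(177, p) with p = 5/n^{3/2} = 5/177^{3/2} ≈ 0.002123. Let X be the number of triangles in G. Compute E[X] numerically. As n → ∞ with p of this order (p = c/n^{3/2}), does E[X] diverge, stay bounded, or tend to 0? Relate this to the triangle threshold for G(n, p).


Number of potential triangles: C(177, 3) = 908600.
Each occurs with probability p³ ≈ (0.002123)³ ≈ 9.572609e-09.
By linearity: E[X] = C(177, 3)·p³ ≈ 908600 · 9.572609e-09 ≈ 0.0087.
Since α = 3/2 > 1, p = c/n^{3/2} = o(1/n) is below the triangle threshold p ~ 1/n. Asymptotically E[X] ~ (c³/6)·n^{3(1−α)} = (5³/6)·n^{-1.5} → 0, so by Markov's inequality G has no triangles w.h.p.

E[X] ≈ 0.0087; in regime p = Θ(1/n^{3/2}) E[X] tends to 0 (below the triangle threshold p ~ 1/n).


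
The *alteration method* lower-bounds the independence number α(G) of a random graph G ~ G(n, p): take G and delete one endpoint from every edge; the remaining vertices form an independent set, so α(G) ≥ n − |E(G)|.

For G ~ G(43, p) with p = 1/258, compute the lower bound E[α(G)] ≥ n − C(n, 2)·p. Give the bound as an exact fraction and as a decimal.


E[|E(G)|] = C(43, 2)·p = 903 · (1/258) = 7/2.
E[α(G)] ≥ n − E[|E(G)|] = 43 − 7/2 = 79/2.
Numerically: ≈ 39.50000.
(This is only a lower bound; the true E[α(G)] may be larger.)

E[α(G)] ≥ 79/2 ≈ 39.50000.


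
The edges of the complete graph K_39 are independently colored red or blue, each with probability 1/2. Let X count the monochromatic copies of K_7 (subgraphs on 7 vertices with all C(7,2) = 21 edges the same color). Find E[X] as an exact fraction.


Let X = Σ_S X_S over the C(39, 7) = 15380937 subsets S of size 7, where X_S = 1 if the K_7 on S is monochromatic.
For a fixed S, the K_7 on S has C(7, 2) = 21 edges. P[all 21 edges red] = (1/2)^21, and likewise for blue, so P[monochromatic] = 2·(1/2)^21 = 2^{1 − 21} = 1/1048576.
Summing: E[X] = C(39, 7) · 2^{1 − 21} = 15380937 · 1/1048576 = 15380937/1048576.
Numerically: E[X] ≈ 14.668.

E[X] = C(39,7)·2^(1−C(7,2)) = 15380937/1048576 ≈ 14.668.


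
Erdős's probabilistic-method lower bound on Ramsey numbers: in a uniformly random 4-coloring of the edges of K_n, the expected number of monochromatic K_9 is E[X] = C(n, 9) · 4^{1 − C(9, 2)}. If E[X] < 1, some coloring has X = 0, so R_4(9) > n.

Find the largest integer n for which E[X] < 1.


We need C(n, 9) · 4^{1 − 36} < 1, i.e. C(n, 9) < 4^{36 − 1} = 1180591620717411303424.
Check values of n near the boundary:
  n = 908: C(908, 9) = 1111058428637338083100; 1111058428637338083100 < 1180591620717411303424? YES
  n = 909: C(909, 9) = 1122169012923711463931; 1122169012923711463931 < 1180591620717411303424? YES
  n = 910: C(910, 9) = 1133378248346922788210; 1133378248346922788210 < 1180591620717411303424? YES
  n = 911: C(911, 9) = 1144686900492291197405; 1144686900492291197405 < 1180591620717411303424? YES
  n = 912: C(912, 9) = 1156095740032081475120; 1156095740032081475120 < 1180591620717411303424? YES
  n = 913: C(913, 9) = 1167605542753639808390; 1167605542753639808390 < 1180591620717411303424? YES
  n = 914: C(914, 9) = 1179217089587653905932; 1179217089587653905932 < 1180591620717411303424? YES
  n = 915: C(915, 9) = 1190931166636537885130; 1190931166636537885130 < 1180591620717411303424? NO
The largest n with C(n, 9) < 1180591620717411303424 is n = 914 (where E[X] = 294804272396913476483/295147905179352825856 ≈ 0.9988357). Hence R_4(9) > 914, i.e. R_4(9) ≥ 915.

Largest n = 914; hence R_4(9) > 914.


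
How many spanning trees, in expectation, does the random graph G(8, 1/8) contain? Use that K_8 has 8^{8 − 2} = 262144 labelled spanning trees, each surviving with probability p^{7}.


K_8 has 8^{8 − 2} = 262144 labelled spanning trees.
For each such spanning tree H, let X_H = 1 if all 7 edges of H are present in G. Then P[X_H = 1] = p^{7} = (1/8)^{7} = 1/2097152.
Summing the indicators: E[X] = Σ_H E[X_H] = 262144 · p^{7} = 262144 · 1/2097152 = 1/8.
Numerically: E[X] ≈ 0.125.

E[X] = 262144 · (1/8)^{7} = 1/8 ≈ 0.125.


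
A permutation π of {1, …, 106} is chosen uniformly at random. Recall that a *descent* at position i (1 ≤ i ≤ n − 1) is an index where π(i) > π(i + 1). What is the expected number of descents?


Write X = Σ X_I over i = 1, …, 105, with X_I the indicator of one descent.
There are 105 indicators.
For each fixed i, the pair (π(i), π(i+1)) is a uniformly random ordered pair of distinct values from {1, …, 106}; by symmetry P[π(i) > π(i+1)] = 1/2.
By linearity: E[X] = 105 · (1/2) = (106 − 1) · (1/2) = 105/2 ≈ 52.5000.

E[X] = 105/2 = 52.5000.


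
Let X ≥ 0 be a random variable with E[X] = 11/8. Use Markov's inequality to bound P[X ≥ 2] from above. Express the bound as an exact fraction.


μ = E[X] = 11/8, a = 2.
Markov: P[X ≥ 2] ≤ μ/a = (11/8)/2 = 11/16.
Numerically: ≈ 0.68750.
(Since a = 2 > μ = 1.37500, the bound 11/16 is < 1 and informative.)

P[X ≥ 2] ≤ 11/16 ≈ 0.68750.


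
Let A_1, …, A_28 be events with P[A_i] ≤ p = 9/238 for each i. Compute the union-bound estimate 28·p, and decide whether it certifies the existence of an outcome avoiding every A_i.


Union bound: P[∪_{i=1}^{28} A_i] ≤ Σ_i P[A_i] ≤ 28·p = 28·(9/238) = 18/17.
Numerically: 18/17 ≈ 1.058824.
Is 18/17 < 1? NO.
Since the bound 18/17 is ≥ 1, the union bound is uninformative here; it does NOT by itself certify existence.

28·p = 18/17 ≈ 1.058824; existence NOT certified by the union bound.


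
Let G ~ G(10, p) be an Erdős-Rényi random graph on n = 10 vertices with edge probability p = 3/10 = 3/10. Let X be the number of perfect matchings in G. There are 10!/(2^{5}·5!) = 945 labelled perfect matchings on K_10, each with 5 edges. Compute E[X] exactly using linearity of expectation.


K_10 has 10!/(2^{5}·5!) = 945 labelled perfect matchings.
For each such perfect matching H, let X_H = 1 if all 5 edges of H are present in G. Then P[X_H = 1] = p^{5} = (3/10)^{5} = 243/100000.
By linearity: E[X] = Σ_H E[X_H] = 945 · p^{5} = 945 · 243/100000 = 45927/20000.
Numerically: E[X] ≈ 2.29635.

E[X] = 945 · (3/10)^{5} = 45927/20000 ≈ 2.29635.


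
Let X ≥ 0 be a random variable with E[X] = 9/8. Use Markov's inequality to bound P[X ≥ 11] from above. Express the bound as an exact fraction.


μ = E[X] = 9/8, a = 11.
Markov: P[X ≥ 11] ≤ μ/a = (9/8)/11 = 9/88.
Numerically: ≈ 0.102273.
(Since a = 11 > μ = 1.125000, the bound 9/88 is < 1 and informative.)

P[X ≥ 11] ≤ 9/88 ≈ 0.102273.


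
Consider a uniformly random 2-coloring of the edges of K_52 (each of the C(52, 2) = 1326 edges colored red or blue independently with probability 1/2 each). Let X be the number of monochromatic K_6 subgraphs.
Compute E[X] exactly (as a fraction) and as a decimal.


Let X = Σ_S X_S over the C(52, 6) = 20358520 subsets S of size 6, where X_S = 1 if the K_6 on S is monochromatic.
For a fixed S, the K_6 on S has C(6, 2) = 15 edges. P[all 15 edges red] = (1/2)^15, and likewise for blue, so P[monochromatic] = 2·(1/2)^15 = 2^{1 − 15} = 1/16384.
By linearity: E[X] = C(52, 6) · 2^{1 − 15} = 20358520 · 1/16384 = 2544815/2048.
Numerically: E[X] ≈ 1242.585.

E[X] = C(52,6)·2^(1−C(6,2)) = 2544815/2048 ≈ 1242.585.


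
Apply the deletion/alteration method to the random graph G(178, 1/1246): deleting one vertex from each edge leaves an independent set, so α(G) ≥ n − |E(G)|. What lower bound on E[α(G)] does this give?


E[|E(G)|] = C(178, 2)·p = 15753 · (1/1246) = 177/14.
E[α(G)] ≥ n − E[|E(G)|] = 178 − 177/14 = 2315/14.
Numerically: ≈ 165.357.
(This is only a lower bound; the true E[α(G)] may be larger.)

E[α(G)] ≥ 2315/14 ≈ 165.357.


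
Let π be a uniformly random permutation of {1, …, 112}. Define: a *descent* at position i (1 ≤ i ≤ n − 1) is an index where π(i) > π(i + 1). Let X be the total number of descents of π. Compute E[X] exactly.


Write X = Σ X_I over i = 1, …, 111, with X_I the indicator of one descent.
There are 111 indicators.
For each fixed i, the pair (π(i), π(i+1)) is a uniformly random ordered pair of distinct values from {1, …, 112}; by symmetry P[π(i) > π(i+1)] = 1/2.
By linearity: E[X] = 111 · (1/2) = (112 − 1) · (1/2) = 111/2 ≈ 55.500000.

E[X] = 111/2 = 55.500000.


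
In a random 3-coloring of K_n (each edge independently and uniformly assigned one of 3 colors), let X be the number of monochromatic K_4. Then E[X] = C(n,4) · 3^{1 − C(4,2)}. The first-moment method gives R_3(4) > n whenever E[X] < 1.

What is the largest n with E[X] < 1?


We need C(n, 4) · 3^{1 − 6} < 1, i.e. C(n, 4) < 3^{6 − 1} = 243.
Check values of n near the boundary:
  n = 9: C(9, 4) = 126; 126 < 243? YES
  n = 10: C(10, 4) = 210; 210 < 243? YES
  n = 11: C(11, 4) = 330; 330 < 243? NO
  n = 12: C(12, 4) = 495; 495 < 243? NO
  n = 13: C(13, 4) = 715; 715 < 243? NO
The largest n with C(n, 4) < 243 is n = 10 (where E[X] = 70/81 ≈ 0.86420). Hence R_3(4) > 10, i.e. R_3(4) ≥ 11.

Largest n = 10; hence R_3(4) > 10.


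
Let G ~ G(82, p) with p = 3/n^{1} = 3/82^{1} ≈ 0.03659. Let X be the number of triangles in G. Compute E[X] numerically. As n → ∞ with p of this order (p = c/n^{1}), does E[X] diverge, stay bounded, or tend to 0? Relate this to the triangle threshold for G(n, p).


Number of potential triangles: C(82, 3) = 88560.
Each occurs with probability p³ ≈ (0.03659)³ ≈ 4.896911e-05.
By linearity: E[X] = C(82, 3)·p³ ≈ 88560 · 4.896911e-05 ≈ 4.3367.
Here α = 1, so p = 3/n is exactly at the triangle threshold p ~ 1/n. Asymptotically E[X] → c³/6 = 3³/6 = 9/2 ≈ 4.5000, a bounded constant. In this regime the triangle count is asymptotically Poisson(c³/6).

E[X] ≈ 4.3367; in regime p = Θ(1/n^{1}) E[X] stays bounded (at the triangle threshold p ~ 1/n).


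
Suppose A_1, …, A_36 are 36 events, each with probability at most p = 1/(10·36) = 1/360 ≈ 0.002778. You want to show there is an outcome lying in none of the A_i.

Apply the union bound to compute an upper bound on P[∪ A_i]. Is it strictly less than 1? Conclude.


Union bound: P[∪_{i=1}^{36} A_i] ≤ Σ_i P[A_i] ≤ 36·p = 36·(1/360) = 1/10.
Numerically: 1/10 ≈ 0.100000.
Is 1/10 < 1? YES.
Since P[∪ A_i] ≤ 1/10 < 1, the complement has P[∩ A_i^c] ≥ 1 − 1/10 = 9/10 > 0, so some outcome avoids every A_i.

36·p = 1/10 ≈ 0.100000; existence CERTIFIED by the union bound.


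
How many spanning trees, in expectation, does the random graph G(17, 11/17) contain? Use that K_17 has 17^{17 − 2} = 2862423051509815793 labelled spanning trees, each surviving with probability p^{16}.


K_17 has 17^{17 − 2} = 2862423051509815793 labelled spanning trees.
For each such spanning tree H, let X_H = 1 if all 16 edges of H are present in G. Then P[X_H = 1] = p^{16} = (11/17)^{16} = 45949729863572161/48661191875666868481.
Summing the indicators: E[X] = Σ_H E[X_H] = 2862423051509815793 · p^{16} = 2862423051509815793 · 45949729863572161/48661191875666868481 = 45949729863572161/17.
Numerically: E[X] ≈ 2.70293e+15.

E[X] = 2862423051509815793 · (11/17)^{16} = 45949729863572161/17 ≈ 2.70293e+15.


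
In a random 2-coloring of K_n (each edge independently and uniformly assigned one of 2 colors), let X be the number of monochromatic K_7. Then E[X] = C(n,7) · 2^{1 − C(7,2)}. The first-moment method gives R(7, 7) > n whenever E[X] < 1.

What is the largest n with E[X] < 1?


We need C(n, 7) · 2^{1 − 21} < 1, i.e. C(n, 7) < 2^{21 − 1} = 1048576.
Check values of n near the boundary:
  n = 25: C(25, 7) = 480700; 480700 < 1048576? YES
  n = 26: C(26, 7) = 657800; 657800 < 1048576? YES
  n = 27: C(27, 7) = 888030; 888030 < 1048576? YES
  n = 28: C(28, 7) = 1184040; 1184040 < 1048576? NO
  n = 29: C(29, 7) = 1560780; 1560780 < 1048576? NO
The largest n with C(n, 7) < 1048576 is n = 27 (where E[X] = 444015/524288 ≈ 0.846891). Hence R(7, 7) > 27, i.e. R(7, 7) ≥ 28.

Largest n = 27; hence R(7, 7) > 27.


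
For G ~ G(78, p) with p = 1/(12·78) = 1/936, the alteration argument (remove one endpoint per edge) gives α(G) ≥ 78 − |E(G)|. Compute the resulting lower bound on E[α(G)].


E[|E(G)|] = C(78, 2)·p = 3003 · (1/936) = 77/24.
E[α(G)] ≥ n − E[|E(G)|] = 78 − 77/24 = 1795/24.
Numerically: ≈ 74.79167.
(This is only a lower bound; the true E[α(G)] may be larger.)

E[α(G)] ≥ 1795/24 ≈ 74.79167.


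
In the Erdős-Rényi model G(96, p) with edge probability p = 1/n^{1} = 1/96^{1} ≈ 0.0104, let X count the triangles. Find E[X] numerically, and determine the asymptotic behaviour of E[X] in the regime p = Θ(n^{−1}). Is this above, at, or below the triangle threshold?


Number of potential triangles: C(96, 3) = 142880.
Each occurs with probability p³ ≈ (0.0104)³ ≈ 1.13028e-06.
By linearity: E[X] = C(96, 3)·p³ ≈ 142880 · 1.13028e-06 ≈ 0.161.
Here α = 1, so p = 1/n is exactly at the triangle threshold p ~ 1/n. Asymptotically E[X] → c³/6 = 1³/6 = 1/6 ≈ 0.167, a bounded constant. In this regime the triangle count is asymptotically Poisson(c³/6).

E[X] ≈ 0.161; in regime p = Θ(1/n^{1}) E[X] stays bounded (at the triangle threshold p ~ 1/n).


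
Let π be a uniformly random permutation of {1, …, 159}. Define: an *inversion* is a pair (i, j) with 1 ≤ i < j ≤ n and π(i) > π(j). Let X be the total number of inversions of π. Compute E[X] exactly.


Write X = Σ X_I over the C(159, 2) = 12561 pairs i < j, with X_I the indicator of one inversion.
There are 12561 indicators.
For each fixed pair i < j, the values π(i) and π(j) are two distinct elements of {1, …, 159} in uniformly random order; by symmetry P[π(i) > π(j)] = 1/2.
By linearity: E[X] = 12561 · (1/2) = C(159, 2) · (1/2) = 12561/2 = 12561/2 ≈ 6280.50000.

E[X] = 12561/2 = 6280.50000.


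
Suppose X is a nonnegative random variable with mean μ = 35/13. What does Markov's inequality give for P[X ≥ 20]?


μ = E[X] = 35/13, a = 20.
Markov: P[X ≥ 20] ≤ μ/a = (35/13)/20 = 7/52.
Numerically: ≈ 0.135.
(Since a = 20 > μ = 2.692, the bound 7/52 is < 1 and informative.)

P[X ≥ 20] ≤ 7/52 ≈ 0.135.


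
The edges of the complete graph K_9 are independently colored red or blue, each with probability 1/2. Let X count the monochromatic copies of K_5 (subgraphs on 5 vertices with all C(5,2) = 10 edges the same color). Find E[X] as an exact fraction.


Let X = Σ_S X_S over the C(9, 5) = 126 subsets S of size 5, where X_S = 1 if the K_5 on S is monochromatic.
For a fixed S, the K_5 on S has C(5, 2) = 10 edges. P[all 10 edges red] = (1/2)^10, and likewise for blue, so P[monochromatic] = 2·(1/2)^10 = 2^{1 − 10} = 1/512.
By linearity: E[X] = C(9, 5) · 2^{1 − 10} = 126 · 1/512 = 63/256.
Numerically: E[X] ≈ 0.24609.

E[X] = C(9,5)·2^(1−C(5,2)) = 63/256 ≈ 0.24609.


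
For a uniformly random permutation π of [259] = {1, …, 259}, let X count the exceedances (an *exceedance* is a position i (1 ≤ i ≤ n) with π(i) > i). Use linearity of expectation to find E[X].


Write X = Σ_{i=1}^{259} X_i, where X_i = 1_{π(i) > i}.
For each fixed i, π(i) is uniform over {1, …, 259} (marginal of a uniform permutation), so P[π(i) > i] = (n − i)/n. Summing: Σ_{i=1}^{259} (n − i)/n = (0 + 1 + … + 258)/259 = 259(259 − 1)/(2·259) = (259 − 1)/2.
Hence E[X] = Σ_{i=1}^{259} (259 − i)/259 = 129 ≈ 129.0000.

E[X] = 129 = 129.0000.


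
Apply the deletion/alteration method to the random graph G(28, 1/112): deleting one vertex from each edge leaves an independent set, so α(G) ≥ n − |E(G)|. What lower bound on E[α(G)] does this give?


E[|E(G)|] = C(28, 2)·p = 378 · (1/112) = 27/8.
E[α(G)] ≥ n − E[|E(G)|] = 28 − 27/8 = 197/8.
Numerically: ≈ 24.625.
(This is only a lower bound; the true E[α(G)] may be larger.)

E[α(G)] ≥ 197/8 ≈ 24.625.


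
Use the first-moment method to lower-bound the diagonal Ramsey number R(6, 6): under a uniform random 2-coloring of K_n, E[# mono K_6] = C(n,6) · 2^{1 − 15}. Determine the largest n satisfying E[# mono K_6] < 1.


We need C(n, 6) · 2^{1 − 15} < 1, i.e. C(n, 6) < 2^{15 − 1} = 16384.
Check values of n near the boundary:
  n = 12: C(12, 6) = 924; 924 < 16384? YES
  n = 13: C(13, 6) = 1716; 1716 < 16384? YES
  n = 14: C(14, 6) = 3003; 3003 < 16384? YES
  n = 15: C(15, 6) = 5005; 5005 < 16384? YES
  n = 16: C(16, 6) = 8008; 8008 < 16384? YES
  n = 17: C(17, 6) = 12376; 12376 < 16384? YES
  n = 18: C(18, 6) = 18564; 18564 < 16384? NO
The largest n with C(n, 6) < 16384 is n = 17 (where E[X] = 1547/2048 ≈ 0.755371). Hence R(6, 6) > 17, i.e. R(6, 6) ≥ 18.

Largest n = 17; hence R(6, 6) > 17.


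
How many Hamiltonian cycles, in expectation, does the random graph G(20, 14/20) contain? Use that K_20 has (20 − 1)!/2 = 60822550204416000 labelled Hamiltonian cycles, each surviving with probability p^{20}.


K_20 has (20 − 1)!/2 = 60822550204416000 labelled Hamiltonian cycles.
For each such Hamiltonian cycle H, let X_H = 1 if all 20 edges of H are present in G. Then P[X_H = 1] = p^{20} = (7/10)^{20} = 79792266297612001/100000000000000000000.
By linearity of expectation: E[X] = Σ_H E[X_H] = 60822550204416000 · p^{20} = 60822550204416000 · 79792266297612001/100000000000000000000 = 1184855742873690605203907421/24414062500000.
Numerically: E[X] ≈ 4.8532e+13.

E[X] = 60822550204416000 · (7/10)^{20} = 1184855742873690605203907421/24414062500000 ≈ 4.8532e+13.


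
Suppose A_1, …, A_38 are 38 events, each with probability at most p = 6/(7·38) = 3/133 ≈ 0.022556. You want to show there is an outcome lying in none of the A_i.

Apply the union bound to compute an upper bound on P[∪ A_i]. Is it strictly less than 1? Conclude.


Union bound: P[∪_{i=1}^{38} A_i] ≤ Σ_i P[A_i] ≤ 38·p = 38·(3/133) = 6/7.
Numerically: 6/7 ≈ 0.857143.
Is 6/7 < 1? YES.
Since P[∪ A_i] ≤ 6/7 < 1, the complement has P[∩ A_i^c] ≥ 1 − 6/7 = 1/7 > 0, so some outcome avoids every A_i.

38·p = 6/7 ≈ 0.857143; existence CERTIFIED by the union bound.


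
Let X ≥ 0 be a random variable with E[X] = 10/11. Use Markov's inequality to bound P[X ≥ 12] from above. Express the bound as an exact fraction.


μ = E[X] = 10/11, a = 12.
Markov: P[X ≥ 12] ≤ μ/a = (10/11)/12 = 5/66.
Numerically: ≈ 0.076.
(Since a = 12 > μ = 0.909, the bound 5/66 is < 1 and informative.)

P[X ≥ 12] ≤ 5/66 ≈ 0.076.


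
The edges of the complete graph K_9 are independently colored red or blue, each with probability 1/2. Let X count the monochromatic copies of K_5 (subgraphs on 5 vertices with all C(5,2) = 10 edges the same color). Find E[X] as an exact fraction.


Let X = Σ_S X_S over the C(9, 5) = 126 subsets S of size 5, where X_S = 1 if the K_5 on S is monochromatic.
For a fixed S, the K_5 on S has C(5, 2) = 10 edges. P[all 10 edges red] = (1/2)^10, and likewise for blue, so P[monochromatic] = 2·(1/2)^10 = 2^{1 − 10} = 1/512.
Summing: E[X] = C(9, 5) · 2^{1 − 10} = 126 · 1/512 = 63/256.
Numerically: E[X] ≈ 0.2461.

E[X] = C(9,5)·2^(1−C(5,2)) = 63/256 ≈ 0.2461.


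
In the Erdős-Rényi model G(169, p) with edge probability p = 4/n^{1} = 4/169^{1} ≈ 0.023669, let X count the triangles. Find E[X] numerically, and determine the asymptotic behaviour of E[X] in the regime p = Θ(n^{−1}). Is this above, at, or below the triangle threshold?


Number of potential triangles: C(169, 3) = 790244.
Each occurs with probability p³ ≈ (0.023669)³ ≈ 1.3259278e-05.
By linearity: E[X] = C(169, 3)·p³ ≈ 790244 · 1.3259278e-05 ≈ 10.47806.
Here α = 1, so p = 4/n is exactly at the triangle threshold p ~ 1/n. Asymptotically E[X] → c³/6 = 4³/6 = 32/3 ≈ 10.66667, a bounded constant. In this regime the triangle count is asymptotically Poisson(c³/6).

E[X] ≈ 10.47806; in regime p = Θ(1/n^{1}) E[X] stays bounded (at the triangle threshold p ~ 1/n).


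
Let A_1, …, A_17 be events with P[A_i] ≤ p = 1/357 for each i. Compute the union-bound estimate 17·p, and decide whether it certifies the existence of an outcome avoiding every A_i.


Union bound: P[∪_{i=1}^{17} A_i] ≤ Σ_i P[A_i] ≤ 17·p = 17·(1/357) = 1/21.
Numerically: 1/21 ≈ 0.0476190.
Is 1/21 < 1? YES.
Since P[∪ A_i] ≤ 1/21 < 1, the complement has P[∩ A_i^c] ≥ 1 − 1/21 = 20/21 > 0, so some outcome avoids every A_i.

17·p = 1/21 ≈ 0.0476190; existence CERTIFIED by the union bound.


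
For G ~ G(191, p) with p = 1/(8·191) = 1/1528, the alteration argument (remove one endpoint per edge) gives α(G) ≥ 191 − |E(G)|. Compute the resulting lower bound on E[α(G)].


E[|E(G)|] = C(191, 2)·p = 18145 · (1/1528) = 95/8.
E[α(G)] ≥ n − E[|E(G)|] = 191 − 95/8 = 1433/8.
Numerically: ≈ 179.125.
(This is only a lower bound; the true E[α(G)] may be larger.)

E[α(G)] ≥ 1433/8 ≈ 179.125.


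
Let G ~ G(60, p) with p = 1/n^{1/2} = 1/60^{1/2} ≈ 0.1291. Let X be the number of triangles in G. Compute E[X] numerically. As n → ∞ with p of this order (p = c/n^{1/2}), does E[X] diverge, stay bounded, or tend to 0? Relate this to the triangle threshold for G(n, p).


Number of potential triangles: C(60, 3) = 34220.
Each occurs with probability p³ ≈ (0.1291)³ ≈ 2.1516574e-03.
By linearity: E[X] = C(60, 3)·p³ ≈ 34220 · 2.1516574e-03 ≈ 73.62972.
Since α = 1/2 < 1, p = c/n^{1/2} ≫ 1/n is above the triangle threshold p ~ 1/n. Asymptotically E[X] ~ (c³/6)·n^{3(1−α)} = (1³/6)·n^{1.5} → ∞; triangles are abundant w.h.p.

E[X] ≈ 73.62972; in regime p = Θ(1/n^{1/2}) E[X] diverges (above the triangle threshold p ~ 1/n).


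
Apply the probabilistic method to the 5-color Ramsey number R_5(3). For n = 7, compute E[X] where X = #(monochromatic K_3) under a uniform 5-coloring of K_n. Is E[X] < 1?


E[X] = C(7, 3) · 5^{1 − 3} = 35 · 5^{−2} = 35/25.
As a reduced fraction: E[X] = 7/5 ≈ 1.4000000.
Is E[X] < 1? NO.
Since E[X] ≥ 1, the first-moment bound is inconclusive at n = 7; it does NOT by itself certify R_5(3) > 7.

E[X] = 7/5 ≈ 1.4000000; E[X] ≥ 1; first-moment method inconclusive here.


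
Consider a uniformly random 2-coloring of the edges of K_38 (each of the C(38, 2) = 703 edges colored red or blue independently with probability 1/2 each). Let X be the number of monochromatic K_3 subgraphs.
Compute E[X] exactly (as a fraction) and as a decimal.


Let X = Σ_S X_S over the C(38, 3) = 8436 subsets S of size 3, where X_S = 1 if the K_3 on S is monochromatic.
For a fixed S, the K_3 on S has C(3, 2) = 3 edges. P[all 3 edges red] = (1/2)^3, and likewise for blue, so P[monochromatic] = 2·(1/2)^3 = 2^{1 − 3} = 1/4.
Summing: E[X] = C(38, 3) · 2^{1 − 3} = 8436 · 1/4 = 2109.
Numerically: E[X] ≈ 2109.0000.

E[X] = C(38,3)·2^(1−C(3,2)) = 2109 ≈ 2109.0000.


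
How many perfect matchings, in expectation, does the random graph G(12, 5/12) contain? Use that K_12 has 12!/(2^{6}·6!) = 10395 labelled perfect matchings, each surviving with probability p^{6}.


K_12 has 12!/(2^{6}·6!) = 10395 labelled perfect matchings.
For each such perfect matching H, let X_H = 1 if all 6 edges of H are present in G. Then P[X_H = 1] = p^{6} = (5/12)^{6} = 15625/2985984.
Summing the indicators: E[X] = Σ_H E[X_H] = 10395 · p^{6} = 10395 · 15625/2985984 = 6015625/110592.
Numerically: E[X] ≈ 54.39.

E[X] = 10395 · (5/12)^{6} = 6015625/110592 ≈ 54.39.


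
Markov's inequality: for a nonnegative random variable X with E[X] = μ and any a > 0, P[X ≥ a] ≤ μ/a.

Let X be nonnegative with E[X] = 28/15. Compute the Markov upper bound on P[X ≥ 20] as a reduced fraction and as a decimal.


μ = E[X] = 28/15, a = 20.
Markov: P[X ≥ 20] ≤ μ/a = (28/15)/20 = 7/75.
Numerically: ≈ 0.09333.
(Since a = 20 > μ = 1.86667, the bound 7/75 is < 1 and informative.)

P[X ≥ 20] ≤ 7/75 ≈ 0.09333.


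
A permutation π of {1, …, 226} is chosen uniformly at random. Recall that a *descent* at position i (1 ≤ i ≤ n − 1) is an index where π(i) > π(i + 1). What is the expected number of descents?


Write X = Σ X_I over i = 1, …, 225, with X_I the indicator of one descent.
There are 225 indicators.
For each fixed i, the pair (π(i), π(i+1)) is a uniformly random ordered pair of distinct values from {1, …, 226}; by symmetry P[π(i) > π(i+1)] = 1/2.
By linearity: E[X] = 225 · (1/2) = (226 − 1) · (1/2) = 225/2 ≈ 112.5000.

E[X] = 225/2 = 112.5000.


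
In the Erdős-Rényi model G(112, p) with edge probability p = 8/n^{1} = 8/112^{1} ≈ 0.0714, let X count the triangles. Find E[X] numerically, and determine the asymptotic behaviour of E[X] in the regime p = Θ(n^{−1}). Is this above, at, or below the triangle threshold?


Number of potential triangles: C(112, 3) = 227920.
Each occurs with probability p³ ≈ (0.0714)³ ≈ 3.64431e-04.
By linearity: E[X] = C(112, 3)·p³ ≈ 227920 · 3.64431e-04 ≈ 83.061.
Here α = 1, so p = 8/n is exactly at the triangle threshold p ~ 1/n. Asymptotically E[X] → c³/6 = 8³/6 = 256/3 ≈ 85.333, a bounded constant. In this regime the triangle count is asymptotically Poisson(c³/6).

E[X] ≈ 83.061; in regime p = Θ(1/n^{1}) E[X] stays bounded (at the triangle threshold p ~ 1/n).


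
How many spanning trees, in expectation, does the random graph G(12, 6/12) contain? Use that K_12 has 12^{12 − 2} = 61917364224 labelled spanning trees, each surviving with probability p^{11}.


K_12 has 12^{12 − 2} = 61917364224 labelled spanning trees.
For each such spanning tree H, let X_H = 1 if all 11 edges of H are present in G. Then P[X_H = 1] = p^{11} = (1/2)^{11} = 1/2048.
By linearity: E[X] = Σ_H E[X_H] = 61917364224 · p^{11} = 61917364224 · 1/2048 = 30233088.
Numerically: E[X] ≈ 3.023e+07.

E[X] = 61917364224 · (1/2)^{11} = 30233088 ≈ 3.023e+07.


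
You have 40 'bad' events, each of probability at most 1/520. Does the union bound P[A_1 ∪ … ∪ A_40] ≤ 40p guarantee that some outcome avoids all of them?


Union bound: P[∪_{i=1}^{40} A_i] ≤ Σ_i P[A_i] ≤ 40·p = 40·(1/520) = 1/13.
Numerically: 1/13 ≈ 0.0769.
Is 1/13 < 1? YES.
Since P[∪ A_i] ≤ 1/13 < 1, the complement has P[∩ A_i^c] ≥ 1 − 1/13 = 12/13 > 0, so some outcome avoids every A_i.

40·p = 1/13 ≈ 0.0769; existence CERTIFIED by the union bound.


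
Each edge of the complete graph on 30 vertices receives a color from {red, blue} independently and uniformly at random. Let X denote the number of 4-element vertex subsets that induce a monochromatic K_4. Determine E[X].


Let X = Σ_S X_S over the C(30, 4) = 27405 subsets S of size 4, where X_S = 1 if the K_4 on S is monochromatic.
For a fixed S, the K_4 on S has C(4, 2) = 6 edges. P[all 6 edges red] = (1/2)^6, and likewise for blue, so P[monochromatic] = 2·(1/2)^6 = 2^{1 − 6} = 1/32.
By linearity: E[X] = C(30, 4) · 2^{1 − 6} = 27405 · 1/32 = 27405/32.
Numerically: E[X] ≈ 856.406.

E[X] = C(30,4)·2^(1−C(4,2)) = 27405/32 ≈ 856.406.


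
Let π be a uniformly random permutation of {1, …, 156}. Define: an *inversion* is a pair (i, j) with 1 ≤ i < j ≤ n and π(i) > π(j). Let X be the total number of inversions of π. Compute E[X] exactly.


Write X = Σ X_I over the C(156, 2) = 12090 pairs i < j, with X_I the indicator of one inversion.
There are 12090 indicators.
For each fixed pair i < j, the values π(i) and π(j) are two distinct elements of {1, …, 156} in uniformly random order; by symmetry P[π(i) > π(j)] = 1/2.
By linearity: E[X] = 12090 · (1/2) = C(156, 2) · (1/2) = 12090/2 = 6045 ≈ 6045.0000.

E[X] = 6045 = 6045.0000.


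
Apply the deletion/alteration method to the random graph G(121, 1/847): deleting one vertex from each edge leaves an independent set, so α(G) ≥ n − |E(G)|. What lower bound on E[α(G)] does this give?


E[|E(G)|] = C(121, 2)·p = 7260 · (1/847) = 60/7.
E[α(G)] ≥ n − E[|E(G)|] = 121 − 60/7 = 787/7.
Numerically: ≈ 112.4286.
(This is only a lower bound; the true E[α(G)] may be larger.)

E[α(G)] ≥ 787/7 ≈ 112.4286.


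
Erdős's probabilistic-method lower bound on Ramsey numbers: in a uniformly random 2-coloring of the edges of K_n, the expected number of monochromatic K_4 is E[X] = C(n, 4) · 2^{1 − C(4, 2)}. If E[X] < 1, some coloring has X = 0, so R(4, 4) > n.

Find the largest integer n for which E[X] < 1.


We need C(n, 4) · 2^{1 − 6} < 1, i.e. C(n, 4) < 2^{6 − 1} = 32.
Check values of n near the boundary:
  n = 4: C(4, 4) = 1; 1 < 32? YES
  n = 5: C(5, 4) = 5; 5 < 32? YES
  n = 6: C(6, 4) = 15; 15 < 32? YES
  n = 7: C(7, 4) = 35; 35 < 32? NO
  n = 8: C(8, 4) = 70; 70 < 32? NO
  n = 9: C(9, 4) = 126; 126 < 32? NO
The largest n with C(n, 4) < 32 is n = 6 (where E[X] = 15/32 ≈ 0.4688). Hence R(4, 4) > 6, i.e. R(4, 4) ≥ 7.

Largest n = 6; hence R(4, 4) > 6.


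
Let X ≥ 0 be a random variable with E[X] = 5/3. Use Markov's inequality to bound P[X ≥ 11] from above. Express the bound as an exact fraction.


μ = E[X] = 5/3, a = 11.
Markov: P[X ≥ 11] ≤ μ/a = (5/3)/11 = 5/33.
Numerically: ≈ 0.15152.
(Since a = 11 > μ = 1.66667, the bound 5/33 is < 1 and informative.)

P[X ≥ 11] ≤ 5/33 ≈ 0.15152.


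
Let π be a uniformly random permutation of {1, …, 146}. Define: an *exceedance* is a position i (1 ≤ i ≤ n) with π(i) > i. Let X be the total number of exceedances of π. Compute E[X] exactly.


Write X = Σ_{i=1}^{146} X_i, where X_i = 1_{π(i) > i}.
For each fixed i, π(i) is uniform over {1, …, 146} (marginal of a uniform permutation), so P[π(i) > i] = (n − i)/n. Summing: Σ_{i=1}^{146} (n − i)/n = (0 + 1 + … + 145)/146 = 146(146 − 1)/(2·146) = (146 − 1)/2.
Hence E[X] = Σ_{i=1}^{146} (146 − i)/146 = 145/2 ≈ 72.50000.

E[X] = 145/2 = 72.50000.


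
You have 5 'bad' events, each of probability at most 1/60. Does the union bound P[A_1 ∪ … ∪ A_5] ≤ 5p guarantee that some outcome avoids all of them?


Union bound: P[∪_{i=1}^{5} A_i] ≤ Σ_i P[A_i] ≤ 5·p = 5·(1/60) = 1/12.
Numerically: 1/12 ≈ 0.083333.
Is 1/12 < 1? YES.
Since P[∪ A_i] ≤ 1/12 < 1, the complement has P[∩ A_i^c] ≥ 1 − 1/12 = 11/12 > 0, so some outcome avoids every A_i.

5·p = 1/12 ≈ 0.083333; existence CERTIFIED by the union bound.


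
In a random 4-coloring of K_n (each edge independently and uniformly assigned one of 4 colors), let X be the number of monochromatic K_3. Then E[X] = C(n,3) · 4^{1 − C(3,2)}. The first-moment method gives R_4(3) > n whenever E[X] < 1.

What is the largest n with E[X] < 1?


We need C(n, 3) · 4^{1 − 3} < 1, i.e. C(n, 3) < 4^{3 − 1} = 16.
Check values of n near the boundary:
  n = 3: C(3, 3) = 1; 1 < 16? YES
  n = 4: C(4, 3) = 4; 4 < 16? YES
  n = 5: C(5, 3) = 10; 10 < 16? YES
  n = 6: C(6, 3) = 20; 20 < 16? NO
  n = 7: C(7, 3) = 35; 35 < 16? NO
  n = 8: C(8, 3) = 56; 56 < 16? NO
The largest n with C(n, 3) < 16 is n = 5 (where E[X] = 5/8 ≈ 0.6250000). Hence R_4(3) > 5, i.e. R_4(3) ≥ 6.

Largest n = 5; hence R_4(3) > 5.


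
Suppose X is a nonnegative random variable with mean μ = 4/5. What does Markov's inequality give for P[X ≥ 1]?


μ = E[X] = 4/5, a = 1.
Markov: P[X ≥ 1] ≤ μ/a = (4/5)/1 = 4/5.
Numerically: ≈ 0.800000.
(Since a = 1 > μ = 0.800000, the bound 4/5 is < 1 and informative.)

P[X ≥ 1] ≤ 4/5 ≈ 0.800000.


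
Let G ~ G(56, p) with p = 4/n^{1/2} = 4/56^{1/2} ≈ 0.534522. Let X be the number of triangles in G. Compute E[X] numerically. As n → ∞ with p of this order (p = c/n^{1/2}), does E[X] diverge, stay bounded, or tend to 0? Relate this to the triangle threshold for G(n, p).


Number of potential triangles: C(56, 3) = 27720.
Each occurs with probability p³ ≈ (0.534522)³ ≈ 1.52720710e-01.
By linearity: E[X] = C(56, 3)·p³ ≈ 27720 · 1.52720710e-01 ≈ 4233.418072.
Since α = 1/2 < 1, p = c/n^{1/2} ≫ 1/n is above the triangle threshold p ~ 1/n. Asymptotically E[X] ~ (c³/6)·n^{3(1−α)} = (4³/6)·n^{1.5} → ∞; triangles are abundant w.h.p.

E[X] ≈ 4233.418072; in regime p = Θ(1/n^{1/2}) E[X] diverges (above the triangle threshold p ~ 1/n).


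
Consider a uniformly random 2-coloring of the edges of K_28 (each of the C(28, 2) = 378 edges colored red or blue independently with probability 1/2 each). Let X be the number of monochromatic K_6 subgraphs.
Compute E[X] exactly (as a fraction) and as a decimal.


Let X = Σ_S X_S over the C(28, 6) = 376740 subsets S of size 6, where X_S = 1 if the K_6 on S is monochromatic.
For a fixed S, the K_6 on S has C(6, 2) = 15 edges. P[all 15 edges red] = (1/2)^15, and likewise for blue, so P[monochromatic] = 2·(1/2)^15 = 2^{1 − 15} = 1/16384.
By linearity: E[X] = C(28, 6) · 2^{1 − 15} = 376740 · 1/16384 = 94185/4096.
Numerically: E[X] ≈ 22.9944.

E[X] = C(28,6)·2^(1−C(6,2)) = 94185/4096 ≈ 22.9944.


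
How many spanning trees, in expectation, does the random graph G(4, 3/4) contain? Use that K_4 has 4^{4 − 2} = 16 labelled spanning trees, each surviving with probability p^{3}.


K_4 has 4^{4 − 2} = 16 labelled spanning trees.
For each such spanning tree H, let X_H = 1 if all 3 edges of H are present in G. Then P[X_H = 1] = p^{3} = (3/4)^{3} = 27/64.
Summing the indicators: E[X] = Σ_H E[X_H] = 16 · p^{3} = 16 · 27/64 = 27/4.
Numerically: E[X] ≈ 6.75.

E[X] = 16 · (3/4)^{3} = 27/4 ≈ 6.75.


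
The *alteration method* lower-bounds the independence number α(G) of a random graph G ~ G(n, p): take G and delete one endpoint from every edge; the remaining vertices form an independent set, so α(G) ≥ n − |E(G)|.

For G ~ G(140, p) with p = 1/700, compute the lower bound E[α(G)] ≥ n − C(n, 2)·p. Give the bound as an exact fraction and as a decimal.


E[|E(G)|] = C(140, 2)·p = 9730 · (1/700) = 139/10.
E[α(G)] ≥ n − E[|E(G)|] = 140 − 139/10 = 1261/10.
Numerically: ≈ 126.10000.
(This is only a lower bound; the true E[α(G)] may be larger.)

E[α(G)] ≥ 1261/10 ≈ 126.10000.


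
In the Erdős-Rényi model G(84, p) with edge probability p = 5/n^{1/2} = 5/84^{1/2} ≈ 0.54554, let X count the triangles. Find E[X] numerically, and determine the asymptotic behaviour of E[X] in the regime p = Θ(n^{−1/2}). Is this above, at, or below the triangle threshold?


Number of potential triangles: C(84, 3) = 95284.
Each occurs with probability p³ ≈ (0.54554)³ ≈ 1.6236450e-01.
By linearity: E[X] = C(84, 3)·p³ ≈ 95284 · 1.6236450e-01 ≈ 15470.73918.
Since α = 1/2 < 1, p = c/n^{1/2} ≫ 1/n is above the triangle threshold p ~ 1/n. Asymptotically E[X] ~ (c³/6)·n^{3(1−α)} = (5³/6)·n^{1.5} → ∞; triangles are abundant w.h.p.

E[X] ≈ 15470.73918; in regime p = Θ(1/n^{1/2}) E[X] diverges (above the triangle threshold p ~ 1/n).


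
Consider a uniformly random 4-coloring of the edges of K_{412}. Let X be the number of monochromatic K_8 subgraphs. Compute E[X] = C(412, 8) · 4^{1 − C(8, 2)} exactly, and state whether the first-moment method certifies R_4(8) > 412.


E[X] = C(412, 8) · 4^{1 − 28} = 19229204065337145 · 4^{−27} = 19229204065337145/18014398509481984.
As a reduced fraction: E[X] = 19229204065337145/18014398509481984 ≈ 1.0674353.
Is E[X] < 1? NO.
Since E[X] ≥ 1, the first-moment bound is inconclusive at n = 412; it does NOT by itself certify R_4(8) > 412.

E[X] = 19229204065337145/18014398509481984 ≈ 1.0674353; E[X] ≥ 1; first-moment method inconclusive here.


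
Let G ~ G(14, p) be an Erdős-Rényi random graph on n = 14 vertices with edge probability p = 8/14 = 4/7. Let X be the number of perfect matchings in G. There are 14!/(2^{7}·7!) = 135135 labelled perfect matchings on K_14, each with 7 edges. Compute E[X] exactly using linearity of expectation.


K_14 has 14!/(2^{7}·7!) = 135135 labelled perfect matchings.
For each such perfect matching H, let X_H = 1 if all 7 edges of H are present in G. Then P[X_H = 1] = p^{7} = (4/7)^{7} = 16384/823543.
By linearity of expectation: E[X] = Σ_H E[X_H] = 135135 · p^{7} = 135135 · 16384/823543 = 316293120/117649.
Numerically: E[X] ≈ 2688.4.

E[X] = 135135 · (4/7)^{7} = 316293120/117649 ≈ 2688.4.


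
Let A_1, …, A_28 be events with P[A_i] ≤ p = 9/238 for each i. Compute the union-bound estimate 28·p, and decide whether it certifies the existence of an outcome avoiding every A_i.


Union bound: P[∪_{i=1}^{28} A_i] ≤ Σ_i P[A_i] ≤ 28·p = 28·(9/238) = 18/17.
Numerically: 18/17 ≈ 1.059.
Is 18/17 < 1? NO.
Since the bound 18/17 is ≥ 1, the union bound is uninformative here; it does NOT by itself certify existence.

28·p = 18/17 ≈ 1.059; existence NOT certified by the union bound.


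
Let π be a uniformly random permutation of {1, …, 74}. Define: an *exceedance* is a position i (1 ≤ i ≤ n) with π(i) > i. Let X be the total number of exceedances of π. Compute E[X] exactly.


Write X = Σ_{i=1}^{74} X_i, where X_i = 1_{π(i) > i}.
For each fixed i, π(i) is uniform over {1, …, 74} (marginal of a uniform permutation), so P[π(i) > i] = (n − i)/n. Summing: Σ_{i=1}^{74} (n − i)/n = (0 + 1 + … + 73)/74 = 74(74 − 1)/(2·74) = (74 − 1)/2.
Hence E[X] = Σ_{i=1}^{74} (74 − i)/74 = 73/2 ≈ 36.50000.

E[X] = 73/2 = 36.50000.
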